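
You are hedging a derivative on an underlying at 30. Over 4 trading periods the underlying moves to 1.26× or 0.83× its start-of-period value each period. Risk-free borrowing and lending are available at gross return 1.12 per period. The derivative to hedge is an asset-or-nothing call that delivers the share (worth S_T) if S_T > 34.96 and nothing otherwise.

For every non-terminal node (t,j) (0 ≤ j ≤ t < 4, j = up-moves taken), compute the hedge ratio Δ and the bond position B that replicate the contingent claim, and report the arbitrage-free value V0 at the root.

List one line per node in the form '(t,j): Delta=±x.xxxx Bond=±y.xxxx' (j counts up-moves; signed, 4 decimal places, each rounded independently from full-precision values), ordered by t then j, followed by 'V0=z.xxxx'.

(0,0): Delta=1.6577 Bond=-27.1449
(1,0): Delta=1.6868 Bond=-31.1262
(1,1): Delta=1.6485 Bond=-30.0529
(2,0): Delta=0.0000 Bond=0.0000
(2,1): Delta=2.2232 Bond=-51.6909
(2,2): Delta=1.4657 Bond=-24.9542
(3,0): Delta=0.0000 Bond=0.0000
(3,1): Delta=0.0000 Bond=0.0000
(3,2): Delta=2.9302 Bond=-85.8425
(3,3): Delta=1.0000 Bond=0.0000
V0=22.5873

Since d<R<u, set p* = (R−d)/(u−d) = 0.6744; price each node as the discounted p*-expectation of its children.
Terminal payoffs: V(4,0)=0.0000, V(4,1)=0.0000, V(4,2)=0.0000, V(4,3)=49.8094, V(4,4)=75.6142
  t=3,j=0: stock 17.1536 → up 21.6135 (V=0.0000), down 14.2375 (V=0.0000). Price 0.0000; hedge Δ=0.0000, bond B=0.0000.
  t=3,j=1: stock 26.0404 → up 32.8109 (V=0.0000), down 21.6135 (V=0.0000). Price 0.0000; hedge Δ=0.0000, bond B=0.0000.
  t=3,j=2: stock 39.5312 → up 49.8094 (V=49.8094), down 32.8109 (V=0.0000). Price 29.9932; hedge Δ=2.9302, bond B=-85.8425.
  t=3,j=3: stock 60.0113 → up 75.6142 (V=75.6142), down 49.8094 (V=49.8094). Price 60.0113; hedge Δ=1.0000, bond B=0.0000.
  t=2,j=0: stock 20.6670 → up 26.0404 (V=0.0000), down 17.1536 (V=0.0000). Price 0.0000; hedge Δ=0.0000, bond B=0.0000.
  t=2,j=1: stock 31.3740 → up 39.5312 (V=29.9932), down 26.0404 (V=0.0000). Price 18.0607; hedge Δ=2.2232, bond B=-51.6909.
  t=2,j=2: stock 47.6280 → up 60.0113 (V=60.0113), down 39.5312 (V=29.9932). Price 44.8553; hedge Δ=1.4657, bond B=-24.9542.
  t=1,j=0: stock 24.9000 → up 31.3740 (V=18.0607), down 20.6670 (V=0.0000). Price 10.8754; hedge Δ=1.6868, bond B=-31.1262.
  t=1,j=1: stock 37.8000 → up 47.6280 (V=44.8553), down 31.3740 (V=18.0607). Price 32.2602; hedge Δ=1.6485, bond B=-30.0529.
  t=0,j=0: stock 30.0000 → up 37.8000 (V=32.2602), down 24.9000 (V=10.8754). Price 22.5873; hedge Δ=1.6577, bond B=-27.1449.
Each (Δ,B) replicates both successor values, so the strategy is self-financing and V0 is arbitrage-free.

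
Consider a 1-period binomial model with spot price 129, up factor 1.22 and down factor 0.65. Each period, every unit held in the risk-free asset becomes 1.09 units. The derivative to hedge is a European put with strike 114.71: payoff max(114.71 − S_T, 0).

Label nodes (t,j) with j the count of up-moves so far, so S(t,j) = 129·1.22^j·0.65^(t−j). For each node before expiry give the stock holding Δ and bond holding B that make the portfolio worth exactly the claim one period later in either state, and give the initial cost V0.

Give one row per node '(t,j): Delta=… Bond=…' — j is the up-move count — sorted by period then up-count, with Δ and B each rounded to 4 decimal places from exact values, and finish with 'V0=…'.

(0,0): Delta=-0.4197 Bond=60.5975
V0=6.4571

Since d<R<u, set p* = (R−d)/(u−d) = 0.7719; price each node as the discounted p*-expectation of its children.
Payoff layer (t=1): V(1,0)=30.8600, V(1,1)=0.0000
Node (0,0) S=129.0000: V=(p*·0.0000+(1−p*)·30.8600)/1.09=6.4571; Δ=(0.0000−30.8600)/(157.3800−83.8500)=-0.4197; B=V−Δ·S=60.5975
Check: Δ(0,0)·S0 + B(0,0) = 6.4571 = V0.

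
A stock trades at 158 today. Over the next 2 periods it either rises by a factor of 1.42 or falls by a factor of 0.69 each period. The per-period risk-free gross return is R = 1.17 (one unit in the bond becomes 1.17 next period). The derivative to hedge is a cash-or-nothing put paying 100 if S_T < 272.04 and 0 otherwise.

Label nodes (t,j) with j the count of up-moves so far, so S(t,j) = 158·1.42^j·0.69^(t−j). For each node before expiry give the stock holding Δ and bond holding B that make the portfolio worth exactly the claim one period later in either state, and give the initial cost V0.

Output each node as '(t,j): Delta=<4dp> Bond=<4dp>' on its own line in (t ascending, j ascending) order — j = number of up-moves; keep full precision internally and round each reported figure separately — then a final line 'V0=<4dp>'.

(0,0): Delta=-0.4873 Bond=118.4531
(1,0): Delta=0.0000 Bond=85.4701
(1,1): Delta=-0.6106 Bond=166.2569
V0=41.4675

Risk-neutral probability p* = (R−d)/(u−d) = (1.17−0.69)/(1.42−0.69) = 0.6575.
Payoff layer (t=2): V(2,0)=100.0000, V(2,1)=100.0000, V(2,2)=0.0000
(1,0): S=109.0200. Δ = (V_up−V_dn)/(S_up−S_dn) = (100.0000−100.0000)/(154.8084−75.2238) = 0.0000. V = [p*·100.0000 + (1−p*)·100.0000]/1.17 = 85.4701. B = V − Δ·S = 85.4701.
(1,1): S=224.3600. Δ = (V_up−V_dn)/(S_up−S_dn) = (0.0000−100.0000)/(318.5912−154.8084) = -0.6106. V = [p*·0.0000 + (1−p*)·100.0000]/1.17 = 29.2706. B = V − Δ·S = 166.2569.
(0,0): S=158.0000. Δ = (V_up−V_dn)/(S_up−S_dn) = (29.2706−85.4701)/(224.3600−109.0200) = -0.4873. V = [p*·29.2706 + (1−p*)·85.4701]/1.17 = 41.4675. B = V − Δ·S = 118.4531.
Check: Δ(0,0)·S0 + B(0,0) = 41.4675 = V0.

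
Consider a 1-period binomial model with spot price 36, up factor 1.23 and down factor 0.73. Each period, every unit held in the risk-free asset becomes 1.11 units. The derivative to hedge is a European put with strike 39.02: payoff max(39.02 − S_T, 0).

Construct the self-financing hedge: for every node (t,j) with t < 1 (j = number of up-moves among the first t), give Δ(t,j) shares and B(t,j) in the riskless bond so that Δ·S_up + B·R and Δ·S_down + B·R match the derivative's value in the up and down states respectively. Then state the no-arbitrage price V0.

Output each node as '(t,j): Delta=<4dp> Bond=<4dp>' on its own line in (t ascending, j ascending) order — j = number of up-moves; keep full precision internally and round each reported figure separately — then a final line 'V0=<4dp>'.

(0,0): Delta=-0.7078 Bond=28.2346
V0=2.7546

Risk-neutral probability p* = (R−d)/(u−d) = (1.11−0.73)/(1.23−0.73) = 0.7600.
Payoff layer (t=1): V(1,0)=12.7400, V(1,1)=0.0000
  t=0,j=0: stock 36.0000 → up 44.2800 (V=0.0000), down 26.2800 (V=12.7400). Price 2.7546; hedge Δ=-0.7078, bond B=28.2346.
Root portfolio cost Δ·36+B reproduces V0=2.7546.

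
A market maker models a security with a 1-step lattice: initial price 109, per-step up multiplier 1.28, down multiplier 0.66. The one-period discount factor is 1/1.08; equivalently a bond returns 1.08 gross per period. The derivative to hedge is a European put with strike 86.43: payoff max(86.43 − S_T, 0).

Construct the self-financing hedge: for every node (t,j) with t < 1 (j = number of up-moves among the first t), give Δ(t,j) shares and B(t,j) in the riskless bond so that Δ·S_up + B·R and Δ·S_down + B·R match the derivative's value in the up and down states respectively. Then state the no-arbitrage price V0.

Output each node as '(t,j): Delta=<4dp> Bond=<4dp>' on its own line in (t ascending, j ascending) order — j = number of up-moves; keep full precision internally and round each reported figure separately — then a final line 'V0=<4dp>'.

(0,0): Delta=-0.2144 Bond=27.6989
V0=4.3280

Risk-neutral probability p* = (R−d)/(u−d) = (1.08−0.66)/(1.28−0.66) = 0.6774.
Terminal values V(1,·): V(1,0)=14.4900, V(1,1)=0.0000
(0,0): S=109.0000. Δ = (V_up−V_dn)/(S_up−S_dn) = (0.0000−14.4900)/(139.5200−71.9400) = -0.2144. V = [p*·0.0000 + (1−p*)·14.4900]/1.08 = 4.3280. B = V − Δ·S = 27.6989.
Root portfolio cost Δ·109+B reproduces V0=4.3280.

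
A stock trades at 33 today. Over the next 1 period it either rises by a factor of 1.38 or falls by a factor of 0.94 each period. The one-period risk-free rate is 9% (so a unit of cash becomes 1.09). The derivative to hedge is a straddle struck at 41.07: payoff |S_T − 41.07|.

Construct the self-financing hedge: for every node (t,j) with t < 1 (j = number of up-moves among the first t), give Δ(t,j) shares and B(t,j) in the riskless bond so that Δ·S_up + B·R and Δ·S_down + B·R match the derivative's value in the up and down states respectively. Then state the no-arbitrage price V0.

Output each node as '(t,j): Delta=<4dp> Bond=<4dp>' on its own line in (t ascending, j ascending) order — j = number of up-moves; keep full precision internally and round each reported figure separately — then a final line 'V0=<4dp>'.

Risk-neutral probability p* = (R−d)/(u−d) = (1.09−0.94)/(1.38−0.94) = 0.3409.
Terminal values V(1,·): V(1,0)=10.0500, V(1,1)=4.4700
  t=0,j=0: stock 33.0000 → up 45.5400 (V=4.4700), down 31.0200 (V=10.0500). Price 7.4750; hedge Δ=-0.3843, bond B=20.1568.
The time-0 hedge costs 7.4750, which is the no-arbitrage price.

(0,0): Delta=-0.3843 Bond=20.1568
V0=7.4750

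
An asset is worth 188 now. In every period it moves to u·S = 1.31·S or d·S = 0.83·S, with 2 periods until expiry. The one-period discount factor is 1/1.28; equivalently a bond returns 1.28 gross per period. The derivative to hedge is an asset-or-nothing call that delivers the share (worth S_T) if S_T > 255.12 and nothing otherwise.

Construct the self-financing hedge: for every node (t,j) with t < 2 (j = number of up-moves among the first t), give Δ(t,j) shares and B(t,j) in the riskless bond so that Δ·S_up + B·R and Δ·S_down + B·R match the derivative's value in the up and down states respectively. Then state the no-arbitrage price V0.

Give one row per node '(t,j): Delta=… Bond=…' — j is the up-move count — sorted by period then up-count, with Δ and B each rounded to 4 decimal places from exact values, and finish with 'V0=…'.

(0,0): Delta=2.6186 Bond=-319.2189
(1,0): Delta=0.0000 Bond=0.0000
(1,1): Delta=2.7292 Bond=-435.8402
V0=173.0705

Risk-neutral probability p* = (R−d)/(u−d) = (1.28−0.83)/(1.31−0.83) = 0.9375.
Terminal values V(2,·): V(2,0)=0.0000, V(2,1)=0.0000, V(2,2)=322.6268
  t=1,j=0: stock 156.0400 → up 204.4124 (V=0.0000), down 129.5132 (V=0.0000). Price 0.0000; hedge Δ=0.0000, bond B=0.0000.
  t=1,j=1: stock 246.2800 → up 322.6268 (V=322.6268), down 204.4124 (V=0.0000). Price 236.2989; hedge Δ=2.7292, bond B=-435.8402.
  t=0,j=0: stock 188.0000 → up 246.2800 (V=236.2989), down 156.0400 (V=0.0000). Price 173.0705; hedge Δ=2.6186, bond B=-319.2189.
Check: Δ(0,0)·S0 + B(0,0) = 173.0705 = V0.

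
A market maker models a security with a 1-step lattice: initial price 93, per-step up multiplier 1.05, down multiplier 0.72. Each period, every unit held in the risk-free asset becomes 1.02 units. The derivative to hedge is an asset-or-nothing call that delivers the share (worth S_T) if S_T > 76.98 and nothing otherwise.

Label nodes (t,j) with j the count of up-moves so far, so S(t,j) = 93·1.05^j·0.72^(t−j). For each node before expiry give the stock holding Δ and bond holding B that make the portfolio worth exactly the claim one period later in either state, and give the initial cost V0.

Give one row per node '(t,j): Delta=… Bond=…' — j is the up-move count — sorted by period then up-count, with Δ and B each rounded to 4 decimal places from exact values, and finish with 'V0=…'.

(0,0): Delta=3.1818 Bond=-208.8770
V0=87.0321

Under the risk-neutral measure, an up-move has probability p* = (R−d)/(u−d) = 0.9091 and values discount at R = 1.02.
At expiry t=1: V(1,0)=0.0000, V(1,1)=97.6500
(0,0): S=93.0000. Δ = (V_up−V_dn)/(S_up−S_dn) = (97.6500−0.0000)/(97.6500−66.9600) = 3.1818. V = [p*·97.6500 + (1−p*)·0.0000]/1.02 = 87.0321. B = V − Δ·S = -208.8770.
Self-financing check: at every node Δ·S+B equals the discounted successor values.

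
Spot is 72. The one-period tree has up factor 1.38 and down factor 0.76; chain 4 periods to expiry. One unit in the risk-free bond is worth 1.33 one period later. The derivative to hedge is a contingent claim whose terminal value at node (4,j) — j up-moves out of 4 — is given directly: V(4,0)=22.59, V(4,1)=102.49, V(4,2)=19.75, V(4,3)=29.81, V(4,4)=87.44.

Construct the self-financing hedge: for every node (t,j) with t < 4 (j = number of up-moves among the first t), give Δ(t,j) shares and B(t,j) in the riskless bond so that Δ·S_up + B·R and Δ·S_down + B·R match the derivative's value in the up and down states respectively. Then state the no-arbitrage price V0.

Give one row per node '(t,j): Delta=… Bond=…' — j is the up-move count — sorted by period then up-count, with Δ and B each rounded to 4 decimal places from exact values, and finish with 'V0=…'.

(0,0): Delta=0.4323 Bond=-8.4993
(1,0): Delta=-0.0541 Bond=15.3092
(1,1): Delta=0.4558 Bond=-13.6386
(2,0): Delta=-2.0303 Bond=102.5450
(2,1): Delta=0.0414 Bond=13.1521
(2,2): Delta=0.4758 Bond=-20.8841
(3,0): Delta=4.0774 Bond=-56.6556
(3,1): Delta=-2.3253 Bond=153.3182
(3,2): Delta=0.1557 Bond=5.5777
(3,3): Delta=0.4912 Bond=-30.7017
V0=22.6232

Since d<R<u, set p* = (R−d)/(u−d) = 0.9194; price each node as the discounted p*-expectation of its children.
At expiry t=4: V(4,0)=22.5900, V(4,1)=102.4900, V(4,2)=19.7500, V(4,3)=29.8100, V(4,4)=87.4400
  t=3,j=0: stock 31.6063 → up 43.6167 (V=102.4900), down 24.0208 (V=22.5900). Price 72.2154; hedge Δ=4.0774, bond B=-56.6556.
  t=3,j=1: stock 57.3903 → up 79.1987 (V=19.7500), down 43.6167 (V=102.4900). Price 19.8666; hedge Δ=-2.3253, bond B=153.3182.
  t=3,j=2: stock 104.2088 → up 143.8081 (V=29.8100), down 79.1987 (V=19.7500). Price 21.8035; hedge Δ=0.1557, bond B=5.5777.
  t=3,j=3: stock 189.2212 → up 261.1252 (V=87.4400), down 143.8081 (V=29.8100). Price 62.2499; hedge Δ=0.4912, bond B=-30.7017.
  t=2,j=0: stock 41.5872 → up 57.3903 (V=19.8666), down 31.6063 (V=72.2154). Price 18.1115; hedge Δ=-2.0303, bond B=102.5450.
  t=2,j=1: stock 75.5136 → up 104.2088 (V=21.8035), down 57.3903 (V=19.8666). Price 16.2762; hedge Δ=0.0414, bond B=13.1521.
  t=2,j=2: stock 137.1168 → up 189.2212 (V=62.2499), down 104.2088 (V=21.8035). Price 44.3520; hedge Δ=0.4758, bond B=-20.8841.
  t=1,j=0: stock 54.7200 → up 75.5136 (V=16.2762), down 41.5872 (V=18.1115). Price 12.3490; hedge Δ=-0.0541, bond B=15.3092.
  t=1,j=1: stock 99.3600 → up 137.1168 (V=44.3520), down 75.5136 (V=16.2762). Price 31.6450; hedge Δ=0.4558, bond B=-13.6386.
  t=0,j=0: stock 72.0000 → up 99.3600 (V=31.6450), down 54.7200 (V=12.3490). Price 22.6232; hedge Δ=0.4323, bond B=-8.4993.
Check: Δ(0,0)·S0 + B(0,0) = 22.6232 = V0.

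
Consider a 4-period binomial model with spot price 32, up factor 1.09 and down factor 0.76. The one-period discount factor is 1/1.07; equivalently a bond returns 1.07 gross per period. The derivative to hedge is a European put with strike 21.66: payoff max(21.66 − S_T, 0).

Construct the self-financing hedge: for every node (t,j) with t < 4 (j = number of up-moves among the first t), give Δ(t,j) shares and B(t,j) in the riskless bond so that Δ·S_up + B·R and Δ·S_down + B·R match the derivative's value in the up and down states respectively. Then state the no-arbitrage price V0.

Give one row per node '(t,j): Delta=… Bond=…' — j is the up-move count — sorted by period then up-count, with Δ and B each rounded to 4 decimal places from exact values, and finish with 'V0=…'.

No-arbitrage ⇒ martingale measure with p* = (R−d)/(u−d) = 0.9394.
Payoff layer (t=4): V(4,0)=10.9841, V(4,1)=6.3485, V(4,2)=0.0000, V(4,3)=0.0000, V(4,4)=0.0000
  t=3,j=0: stock 14.0472 → up 15.3115 (V=6.3485), down 10.6759 (V=10.9841). Price 6.1958; hedge Δ=-1.0000, bond B=20.2430.
  t=3,j=1: stock 20.1467 → up 21.9599 (V=0.0000), down 15.3115 (V=6.3485). Price 0.3596; hedge Δ=-0.9549, bond B=19.5975.
  t=3,j=2: stock 28.8946 → up 31.4951 (V=0.0000), down 21.9599 (V=0.0000). Price 0.0000; hedge Δ=0.0000, bond B=0.0000.
  t=3,j=3: stock 41.4409 → up 45.1706 (V=0.0000), down 31.4951 (V=0.0000). Price 0.0000; hedge Δ=0.0000, bond B=0.0000.
  t=2,j=0: stock 18.4832 → up 20.1467 (V=0.3596), down 14.0472 (V=6.1958). Price 0.6666; hedge Δ=-0.9568, bond B=18.3520.
  t=2,j=1: stock 26.5088 → up 28.8946 (V=0.0000), down 20.1467 (V=0.3596). Price 0.0204; hedge Δ=-0.0411, bond B=1.1100.
  t=2,j=2: stock 38.0192 → up 41.4409 (V=0.0000), down 28.8946 (V=0.0000). Price 0.0000; hedge Δ=0.0000, bond B=0.0000.
  t=1,j=0: stock 24.3200 → up 26.5088 (V=0.0204), down 18.4832 (V=0.6666). Price 0.0556; hedge Δ=-0.0805, bond B=2.0140.
  t=1,j=1: stock 34.8800 → up 38.0192 (V=0.0000), down 26.5088 (V=0.0204). Price 0.0012; hedge Δ=-0.0018, bond B=0.0629.
  t=0,j=0: stock 32.0000 → up 34.8800 (V=0.0012), down 24.3200 (V=0.0556). Price 0.0042; hedge Δ=-0.0052, bond B=0.1693.
Self-financing check: at every node Δ·S+B equals the discounted successor values.

(0,0): Delta=-0.0052 Bond=0.1693
(1,0): Delta=-0.0805 Bond=2.0140
(1,1): Delta=-0.0018 Bond=0.0629
(2,0): Delta=-0.9568 Bond=18.3520
(2,1): Delta=-0.0411 Bond=1.1100
(2,2): Delta=0.0000 Bond=0.0000
(3,0): Delta=-1.0000 Bond=20.2430
(3,1): Delta=-0.9549 Bond=19.5975
(3,2): Delta=0.0000 Bond=0.0000
(3,3): Delta=0.0000 Bond=0.0000
V0=0.0042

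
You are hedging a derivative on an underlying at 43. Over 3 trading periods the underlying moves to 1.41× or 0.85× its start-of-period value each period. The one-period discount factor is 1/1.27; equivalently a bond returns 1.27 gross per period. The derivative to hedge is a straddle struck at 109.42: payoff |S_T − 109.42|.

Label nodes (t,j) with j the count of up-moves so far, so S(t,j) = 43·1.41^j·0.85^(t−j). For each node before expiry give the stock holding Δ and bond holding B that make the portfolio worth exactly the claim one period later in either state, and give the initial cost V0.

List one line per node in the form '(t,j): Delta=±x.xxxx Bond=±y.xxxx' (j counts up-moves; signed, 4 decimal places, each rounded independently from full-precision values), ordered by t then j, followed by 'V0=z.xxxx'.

Since d<R<u, set p* = (R−d)/(u−d) = 0.7500; price each node as the discounted p*-expectation of its children.
At expiry t=3: V(3,0)=83.0126, V(3,1)=65.6148, V(3,2)=36.7549, V(3,3)=11.1185
  t=2,j=0: stock 31.0675 → up 43.8052 (V=65.6148), down 26.4074 (V=83.0126). Price 55.0900; hedge Δ=-1.0000, bond B=86.1575.
  t=2,j=1: stock 51.5355 → up 72.6651 (V=36.7549), down 43.8052 (V=65.6148). Price 34.6220; hedge Δ=-1.0000, bond B=86.1575.
  t=2,j=2: stock 85.4883 → up 120.5385 (V=11.1185), down 72.6651 (V=36.7549). Price 13.8013; hedge Δ=-0.5355, bond B=59.5806.
  t=1,j=0: stock 36.5500 → up 51.5355 (V=34.6220), down 31.0675 (V=55.0900). Price 31.2905; hedge Δ=-1.0000, bond B=67.8405.
  t=1,j=1: stock 60.6300 → up 85.4883 (V=13.8013), down 51.5355 (V=34.6220). Price 14.9657; hedge Δ=-0.6132, bond B=52.1455.
  t=0,j=0: stock 43.0000 → up 60.6300 (V=14.9657), down 36.5500 (V=31.2905). Price 14.9976; hedge Δ=-0.6779, bond B=44.1490.
Each (Δ,B) replicates both successor values, so the strategy is self-financing and V0 is arbitrage-free.

(0,0): Delta=-0.6779 Bond=44.1490
(1,0): Delta=-1.0000 Bond=67.8405
(1,1): Delta=-0.6132 Bond=52.1455
(2,0): Delta=-1.0000 Bond=86.1575
(2,1): Delta=-1.0000 Bond=86.1575
(2,2): Delta=-0.5355 Bond=59.5806
V0=14.9976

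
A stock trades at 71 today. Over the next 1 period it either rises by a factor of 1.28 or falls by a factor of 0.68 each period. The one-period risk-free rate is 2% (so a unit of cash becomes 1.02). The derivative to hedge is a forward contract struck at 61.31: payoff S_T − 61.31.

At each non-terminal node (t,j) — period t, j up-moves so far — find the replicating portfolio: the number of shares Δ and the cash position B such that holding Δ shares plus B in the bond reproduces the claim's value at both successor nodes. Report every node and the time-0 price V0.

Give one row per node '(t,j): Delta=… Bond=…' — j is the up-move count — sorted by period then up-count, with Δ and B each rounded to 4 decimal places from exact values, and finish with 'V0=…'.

(0,0): Delta=1.0000 Bond=-60.1078
V0=10.8922

Risk-neutral probability p* = (R−d)/(u−d) = (1.02−0.68)/(1.28−0.68) = 0.5667.
At expiry t=1: V(1,0)=-13.0300, V(1,1)=29.5700
(0,0): S=71.0000. Δ = (V_up−V_dn)/(S_up−S_dn) = (29.5700−-13.0300)/(90.8800−48.2800) = 1.0000. V = [p*·29.5700 + (1−p*)·-13.0300]/1.02 = 10.8922. B = V − Δ·S = -60.1078.
Each (Δ,B) replicates both successor values, so the strategy is self-financing and V0 is arbitrage-free.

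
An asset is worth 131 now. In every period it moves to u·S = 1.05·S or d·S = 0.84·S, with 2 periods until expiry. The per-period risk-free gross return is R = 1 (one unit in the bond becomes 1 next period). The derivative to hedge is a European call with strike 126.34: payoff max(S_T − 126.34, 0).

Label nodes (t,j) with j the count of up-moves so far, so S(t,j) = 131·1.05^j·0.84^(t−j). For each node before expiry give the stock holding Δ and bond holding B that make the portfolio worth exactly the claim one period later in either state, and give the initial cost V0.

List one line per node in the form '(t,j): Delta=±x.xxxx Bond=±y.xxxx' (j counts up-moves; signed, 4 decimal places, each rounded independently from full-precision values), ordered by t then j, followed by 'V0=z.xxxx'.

(0,0): Delta=0.5009 Bond=-55.1238
(1,0): Delta=0.0000 Bond=0.0000
(1,1): Delta=0.6262 Bond=-72.3500
V0=10.4998

The replicating-portfolio and risk-neutral prices coincide; use p* = (1−0.84)/(1.05−0.84) = 0.7619 for the latter.
Terminal values V(2,·): V(2,0)=0.0000, V(2,1)=0.0000, V(2,2)=18.0875
  t=1,j=0: stock 110.0400 → up 115.5420 (V=0.0000), down 92.4336 (V=0.0000). Price 0.0000; hedge Δ=0.0000, bond B=0.0000.
  t=1,j=1: stock 137.5500 → up 144.4275 (V=18.0875), down 115.5420 (V=0.0000). Price 13.7810; hedge Δ=0.6262, bond B=-72.3500.
  t=0,j=0: stock 131.0000 → up 137.5500 (V=13.7810), down 110.0400 (V=0.0000). Price 10.4998; hedge Δ=0.5009, bond B=-55.1238.
Root portfolio cost Δ·131+B reproduces V0=10.4998.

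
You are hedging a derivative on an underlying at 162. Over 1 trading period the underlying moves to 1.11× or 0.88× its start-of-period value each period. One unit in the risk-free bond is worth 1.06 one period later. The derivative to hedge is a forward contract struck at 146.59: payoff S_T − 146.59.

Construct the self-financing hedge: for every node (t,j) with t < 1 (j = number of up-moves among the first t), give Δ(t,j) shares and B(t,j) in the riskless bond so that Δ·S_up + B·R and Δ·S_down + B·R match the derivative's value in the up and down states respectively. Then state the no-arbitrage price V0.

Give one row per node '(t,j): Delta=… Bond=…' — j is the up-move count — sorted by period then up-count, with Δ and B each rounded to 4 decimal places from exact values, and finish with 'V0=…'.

Under the risk-neutral measure, an up-move has probability p* = (R−d)/(u−d) = 0.7826 and values discount at R = 1.06.
Payoff layer (t=1): V(1,0)=-4.0300, V(1,1)=33.2300
Node (0,0) S=162.0000: V=(p*·33.2300+(1−p*)·-4.0300)/1.06=23.7075; Δ=(33.2300−-4.0300)/(179.8200−142.5600)=1.0000; B=V−Δ·S=-138.2925
Root portfolio cost Δ·162+B reproduces V0=23.7075.

(0,0): Delta=1.0000 Bond=-138.2925
V0=23.7075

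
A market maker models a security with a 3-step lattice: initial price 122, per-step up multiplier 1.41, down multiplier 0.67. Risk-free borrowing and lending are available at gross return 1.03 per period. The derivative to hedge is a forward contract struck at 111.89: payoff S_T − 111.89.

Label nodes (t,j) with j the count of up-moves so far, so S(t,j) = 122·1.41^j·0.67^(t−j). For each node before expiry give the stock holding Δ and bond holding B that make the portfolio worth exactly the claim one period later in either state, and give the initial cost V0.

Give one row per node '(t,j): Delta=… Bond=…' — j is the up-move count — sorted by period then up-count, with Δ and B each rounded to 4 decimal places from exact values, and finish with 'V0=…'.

Under the risk-neutral measure, an up-move has probability p* = (R−d)/(u−d) = 0.4865 and values discount at R = 1.03.
Terminal payoffs: V(3,0)=-75.1969, V(3,1)=-34.6702, V(3,2)=50.6173, V(3,3)=230.1030
Node (2,0) S=54.7658: V=(p*·-34.6702+(1−p*)·-75.1969)/1.03=-53.8653; Δ=(-34.6702−-75.1969)/(77.2198−36.6931)=1.0000; B=V−Δ·S=-108.6311
Node (2,1) S=115.2534: V=(p*·50.6173+(1−p*)·-34.6702)/1.03=6.6223; Δ=(50.6173−-34.6702)/(162.5073−77.2198)=1.0000; B=V−Δ·S=-108.6311
Node (2,2) S=242.5482: V=(p*·230.1030+(1−p*)·50.6173)/1.03=133.9171; Δ=(230.1030−50.6173)/(341.9930−162.5073)=1.0000; B=V−Δ·S=-108.6311
Node (1,0) S=81.7400: V=(p*·6.6223+(1−p*)·-53.8653)/1.03=-23.7271; Δ=(6.6223−-53.8653)/(115.2534−54.7658)=1.0000; B=V−Δ·S=-105.4671
Node (1,1) S=172.0200: V=(p*·133.9171+(1−p*)·6.6223)/1.03=66.5529; Δ=(133.9171−6.6223)/(242.5482−115.2534)=1.0000; B=V−Δ·S=-105.4671
Node (0,0) S=122.0000: V=(p*·66.5529+(1−p*)·-23.7271)/1.03=19.6048; Δ=(66.5529−-23.7271)/(172.0200−81.7400)=1.0000; B=V−Δ·S=-102.3952
Each (Δ,B) replicates both successor values, so the strategy is self-financing and V0 is arbitrage-free.

(0,0): Delta=1.0000 Bond=-102.3952
(1,0): Delta=1.0000 Bond=-105.4671
(1,1): Delta=1.0000 Bond=-105.4671
(2,0): Delta=1.0000 Bond=-108.6311
(2,1): Delta=1.0000 Bond=-108.6311
(2,2): Delta=1.0000 Bond=-108.6311
V0=19.6048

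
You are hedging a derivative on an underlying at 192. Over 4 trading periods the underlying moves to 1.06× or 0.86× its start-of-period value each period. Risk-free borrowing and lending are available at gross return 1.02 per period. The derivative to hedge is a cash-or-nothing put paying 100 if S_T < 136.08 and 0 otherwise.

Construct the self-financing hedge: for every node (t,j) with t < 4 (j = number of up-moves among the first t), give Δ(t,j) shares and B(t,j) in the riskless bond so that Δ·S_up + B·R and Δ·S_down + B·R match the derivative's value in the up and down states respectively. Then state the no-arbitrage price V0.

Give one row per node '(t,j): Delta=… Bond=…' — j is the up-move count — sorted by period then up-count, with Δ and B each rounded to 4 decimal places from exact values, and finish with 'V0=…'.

(0,0): Delta=-0.2356 Bond=47.7443
(1,0): Delta=-0.9314 Bond=163.5872
(1,1): Delta=-0.0945 Bond=19.9772
(2,0): Delta=-2.7616 Bond=426.7589
(2,1): Delta=-0.5601 Bond=101.8839
(2,2): Delta=0.0000 Bond=0.0000
(3,0): Delta=0.0000 Bond=98.0392
(3,1): Delta=-3.3217 Bond=519.6078
(3,2): Delta=0.0000 Bond=0.0000
(3,3): Delta=0.0000 Bond=0.0000
V0=2.5129

Risk-neutral probability p* = (R−d)/(u−d) = (1.02−0.86)/(1.06−0.86) = 0.8000.
Terminal values V(4,·): V(4,0)=100.0000, V(4,1)=100.0000, V(4,2)=0.0000, V(4,3)=0.0000, V(4,4)=0.0000
  t=3,j=0: stock 122.1228 → up 129.4501 (V=100.0000), down 105.0256 (V=100.0000). Price 98.0392; hedge Δ=0.0000, bond B=98.0392.
  t=3,j=1: stock 150.5234 → up 159.5548 (V=0.0000), down 129.4501 (V=100.0000). Price 19.6078; hedge Δ=-3.3217, bond B=519.6078.
  t=3,j=2: stock 185.5288 → up 196.6606 (V=0.0000), down 159.5548 (V=0.0000). Price 0.0000; hedge Δ=0.0000, bond B=0.0000.
  t=3,j=3: stock 228.6751 → up 242.3956 (V=0.0000), down 196.6606 (V=0.0000). Price 0.0000; hedge Δ=0.0000, bond B=0.0000.
  t=2,j=0: stock 142.0032 → up 150.5234 (V=19.6078), down 122.1228 (V=98.0392). Price 34.6021; hedge Δ=-2.7616, bond B=426.7589.
  t=2,j=1: stock 175.0272 → up 185.5288 (V=0.0000), down 150.5234 (V=19.6078). Price 3.8447; hedge Δ=-0.5601, bond B=101.8839.
  t=2,j=2: stock 215.7312 → up 228.6751 (V=0.0000), down 185.5288 (V=0.0000). Price 0.0000; hedge Δ=0.0000, bond B=0.0000.
  t=1,j=0: stock 165.1200 → up 175.0272 (V=3.8447), down 142.0032 (V=34.6021). Price 9.8002; hedge Δ=-0.9314, bond B=163.5872.
  t=1,j=1: stock 203.5200 → up 215.7312 (V=0.0000), down 175.0272 (V=3.8447). Price 0.7539; hedge Δ=-0.0945, bond B=19.9772.
  t=0,j=0: stock 192.0000 → up 203.5200 (V=0.7539), down 165.1200 (V=9.8002). Price 2.5129; hedge Δ=-0.2356, bond B=47.7443.
The time-0 hedge costs 2.5129, which is the no-arbitrage price.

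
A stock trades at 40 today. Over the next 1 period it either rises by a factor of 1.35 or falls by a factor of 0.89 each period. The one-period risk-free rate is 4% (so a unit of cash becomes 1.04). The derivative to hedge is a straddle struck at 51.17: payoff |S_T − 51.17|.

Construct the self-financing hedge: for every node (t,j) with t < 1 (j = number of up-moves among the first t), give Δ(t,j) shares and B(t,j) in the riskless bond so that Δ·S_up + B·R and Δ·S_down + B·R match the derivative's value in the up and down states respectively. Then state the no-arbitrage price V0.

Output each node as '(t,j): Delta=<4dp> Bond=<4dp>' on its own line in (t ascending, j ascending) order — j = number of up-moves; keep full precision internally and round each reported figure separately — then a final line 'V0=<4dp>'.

(0,0): Delta=-0.6924 Bond=38.6722
V0=10.9766

Risk-neutral probability p* = (R−d)/(u−d) = (1.04−0.89)/(1.35−0.89) = 0.3261.
Terminal values V(1,·): V(1,0)=15.5700, V(1,1)=2.8300
(0,0): S=40.0000. Δ = (V_up−V_dn)/(S_up−S_dn) = (2.8300−15.5700)/(54.0000−35.6000) = -0.6924. V = [p*·2.8300 + (1−p*)·15.5700]/1.04 = 10.9766. B = V − Δ·S = 38.6722.
Check: Δ(0,0)·S0 + B(0,0) = 10.9766 = V0.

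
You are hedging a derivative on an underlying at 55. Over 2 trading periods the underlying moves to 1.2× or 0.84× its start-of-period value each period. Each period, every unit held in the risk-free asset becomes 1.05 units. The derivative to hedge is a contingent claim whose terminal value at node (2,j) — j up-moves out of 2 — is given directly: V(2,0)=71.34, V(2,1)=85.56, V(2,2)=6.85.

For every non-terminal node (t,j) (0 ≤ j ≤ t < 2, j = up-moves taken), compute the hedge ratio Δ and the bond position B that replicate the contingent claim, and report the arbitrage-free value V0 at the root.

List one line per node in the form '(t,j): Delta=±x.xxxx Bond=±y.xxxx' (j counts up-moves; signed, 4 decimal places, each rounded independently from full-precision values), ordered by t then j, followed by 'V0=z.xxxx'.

(0,0): Delta=-1.9235 Bond=156.8644
(1,0): Delta=0.8550 Bond=36.3429
(1,1): Delta=-3.3127 Bond=256.3968
V0=51.0730

The replicating-portfolio and risk-neutral prices coincide; use p* = (1.05−0.84)/(1.2−0.84) = 0.5833 for the latter.
Terminal values V(2,·): V(2,0)=71.3400, V(2,1)=85.5600, V(2,2)=6.8500
  t=1,j=0: stock 46.2000 → up 55.4400 (V=85.5600), down 38.8080 (V=71.3400). Price 75.8429; hedge Δ=0.8550, bond B=36.3429.
  t=1,j=1: stock 66.0000 → up 79.2000 (V=6.8500), down 55.4400 (V=85.5600). Price 37.7579; hedge Δ=-3.3127, bond B=256.3968.
  t=0,j=0: stock 55.0000 → up 66.0000 (V=37.7579), down 46.2000 (V=75.8429). Price 51.0730; hedge Δ=-1.9235, bond B=156.8644.
Root portfolio cost Δ·55+B reproduces V0=51.0730.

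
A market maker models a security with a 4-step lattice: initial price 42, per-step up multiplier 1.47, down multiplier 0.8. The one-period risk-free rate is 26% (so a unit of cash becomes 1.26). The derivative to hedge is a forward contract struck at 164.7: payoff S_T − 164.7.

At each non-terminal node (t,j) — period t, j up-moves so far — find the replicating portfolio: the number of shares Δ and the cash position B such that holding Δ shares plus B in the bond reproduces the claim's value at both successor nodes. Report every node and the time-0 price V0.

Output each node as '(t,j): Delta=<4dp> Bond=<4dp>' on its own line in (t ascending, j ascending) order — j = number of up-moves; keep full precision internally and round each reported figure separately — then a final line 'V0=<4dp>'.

(0,0): Delta=1.0000 Bond=-65.3449
(1,0): Delta=1.0000 Bond=-82.3345
(1,1): Delta=1.0000 Bond=-82.3345
(2,0): Delta=1.0000 Bond=-103.7415
(2,1): Delta=1.0000 Bond=-103.7415
(2,2): Delta=1.0000 Bond=-103.7415
(3,0): Delta=1.0000 Bond=-130.7143
(3,1): Delta=1.0000 Bond=-130.7143
(3,2): Delta=1.0000 Bond=-130.7143
(3,3): Delta=1.0000 Bond=-130.7143
V0=-23.3449

Under the risk-neutral measure, an up-move has probability p* = (R−d)/(u−d) = 0.6866 and values discount at R = 1.26.
At expiry t=4: V(4,0)=-147.4968, V(4,1)=-133.0891, V(4,2)=-106.6150, V(4,3)=-57.9688, V(4,4)=31.4185
Node (3,0) S=21.5040: V=(p*·-133.0891+(1−p*)·-147.4968)/1.26=-109.2103; Δ=(-133.0891−-147.4968)/(31.6109−17.2032)=1.0000; B=V−Δ·S=-130.7143
Node (3,1) S=39.5136: V=(p*·-106.6150+(1−p*)·-133.0891)/1.26=-91.2007; Δ=(-106.6150−-133.0891)/(58.0850−31.6109)=1.0000; B=V−Δ·S=-130.7143
Node (3,2) S=72.6062: V=(p*·-57.9688+(1−p*)·-106.6150)/1.26=-58.1080; Δ=(-57.9688−-106.6150)/(106.7312−58.0850)=1.0000; B=V−Δ·S=-130.7143
Node (3,3) S=133.4140: V=(p*·31.4185+(1−p*)·-57.9688)/1.26=2.6997; Δ=(31.4185−-57.9688)/(196.1185−106.7312)=1.0000; B=V−Δ·S=-130.7143
Node (2,0) S=26.8800: V=(p*·-91.2007+(1−p*)·-109.2103)/1.26=-76.8615; Δ=(-91.2007−-109.2103)/(39.5136−21.5040)=1.0000; B=V−Δ·S=-103.7415
Node (2,1) S=49.3920: V=(p*·-58.1080+(1−p*)·-91.2007)/1.26=-54.3495; Δ=(-58.1080−-91.2007)/(72.6062−39.5136)=1.0000; B=V−Δ·S=-103.7415
Node (2,2) S=90.7578: V=(p*·2.6997+(1−p*)·-58.1080)/1.26=-12.9837; Δ=(2.6997−-58.1080)/(133.4140−72.6062)=1.0000; B=V−Δ·S=-103.7415
Node (1,0) S=33.6000: V=(p*·-54.3495+(1−p*)·-76.8615)/1.26=-48.7345; Δ=(-54.3495−-76.8615)/(49.3920−26.8800)=1.0000; B=V−Δ·S=-82.3345
Node (1,1) S=61.7400: V=(p*·-12.9837+(1−p*)·-54.3495)/1.26=-20.5945; Δ=(-12.9837−-54.3495)/(90.7578−49.3920)=1.0000; B=V−Δ·S=-82.3345
Node (0,0) S=42.0000: V=(p*·-20.5945+(1−p*)·-48.7345)/1.26=-23.3449; Δ=(-20.5945−-48.7345)/(61.7400−33.6000)=1.0000; B=V−Δ·S=-65.3449
Check: Δ(0,0)·S0 + B(0,0) = -23.3449 = V0.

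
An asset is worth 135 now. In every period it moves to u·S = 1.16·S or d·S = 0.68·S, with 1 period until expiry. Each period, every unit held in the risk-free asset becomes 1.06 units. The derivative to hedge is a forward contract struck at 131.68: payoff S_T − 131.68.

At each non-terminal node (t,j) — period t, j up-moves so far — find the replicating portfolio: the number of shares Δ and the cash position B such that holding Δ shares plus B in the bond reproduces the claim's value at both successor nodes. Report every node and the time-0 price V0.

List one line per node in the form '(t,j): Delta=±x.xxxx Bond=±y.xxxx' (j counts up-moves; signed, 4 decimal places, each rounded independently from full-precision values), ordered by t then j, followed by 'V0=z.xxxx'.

Since d<R<u, set p* = (R−d)/(u−d) = 0.7917; price each node as the discounted p*-expectation of its children.
Terminal values V(1,·): V(1,0)=-39.8800, V(1,1)=24.9200
Node (0,0) S=135.0000: V=(p*·24.9200+(1−p*)·-39.8800)/1.06=10.7736; Δ=(24.9200−-39.8800)/(156.6000−91.8000)=1.0000; B=V−Δ·S=-124.2264
The time-0 hedge costs 10.7736, which is the no-arbitrage price.

(0,0): Delta=1.0000 Bond=-124.2264
V0=10.7736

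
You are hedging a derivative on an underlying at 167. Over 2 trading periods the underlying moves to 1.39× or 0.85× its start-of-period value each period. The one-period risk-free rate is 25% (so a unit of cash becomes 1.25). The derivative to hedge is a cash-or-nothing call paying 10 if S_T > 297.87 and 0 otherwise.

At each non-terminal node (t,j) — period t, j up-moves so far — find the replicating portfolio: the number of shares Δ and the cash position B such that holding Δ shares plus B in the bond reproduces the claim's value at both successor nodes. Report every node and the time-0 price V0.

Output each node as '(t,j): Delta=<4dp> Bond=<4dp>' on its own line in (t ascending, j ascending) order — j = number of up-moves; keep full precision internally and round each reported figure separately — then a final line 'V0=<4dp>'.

(0,0): Delta=0.0657 Bond=-7.4623
(1,0): Delta=0.0000 Bond=0.0000
(1,1): Delta=0.0798 Bond=-12.5926
V0=3.5117

Since d<R<u, set p* = (R−d)/(u−d) = 0.7407; price each node as the discounted p*-expectation of its children.
At expiry t=2: V(2,0)=0.0000, V(2,1)=0.0000, V(2,2)=10.0000
(1,0): S=141.9500. Δ = (V_up−V_dn)/(S_up−S_dn) = (0.0000−0.0000)/(197.3105−120.6575) = 0.0000. V = [p*·0.0000 + (1−p*)·0.0000]/1.25 = 0.0000. B = V − Δ·S = 0.0000.
(1,1): S=232.1300. Δ = (V_up−V_dn)/(S_up−S_dn) = (10.0000−0.0000)/(322.6607−197.3105) = 0.0798. V = [p*·10.0000 + (1−p*)·0.0000]/1.25 = 5.9259. B = V − Δ·S = -12.5926.
(0,0): S=167.0000. Δ = (V_up−V_dn)/(S_up−S_dn) = (5.9259−0.0000)/(232.1300−141.9500) = 0.0657. V = [p*·5.9259 + (1−p*)·0.0000]/1.25 = 3.5117. B = V − Δ·S = -7.4623.
The time-0 hedge costs 3.5117, which is the no-arbitrage price.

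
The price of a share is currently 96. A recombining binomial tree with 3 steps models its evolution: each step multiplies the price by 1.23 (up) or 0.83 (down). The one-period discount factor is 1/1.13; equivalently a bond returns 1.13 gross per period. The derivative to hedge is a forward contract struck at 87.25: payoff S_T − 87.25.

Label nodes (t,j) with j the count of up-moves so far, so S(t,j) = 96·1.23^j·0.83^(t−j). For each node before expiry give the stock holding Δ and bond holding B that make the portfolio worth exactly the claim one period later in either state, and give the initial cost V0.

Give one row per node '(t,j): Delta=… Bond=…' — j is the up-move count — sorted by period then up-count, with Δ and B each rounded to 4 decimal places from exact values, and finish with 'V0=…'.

Under the risk-neutral measure, an up-move has probability p* = (R−d)/(u−d) = 0.7500 and values discount at R = 1.13.
At expiry t=3: V(3,0)=-32.3584, V(3,1)=-5.9047, V(3,2)=33.2979, V(3,3)=91.3932
  t=2,j=0: stock 66.1344 → up 81.3453 (V=-5.9047), down 54.8916 (V=-32.3584). Price -11.0780; hedge Δ=1.0000, bond B=-77.2124.
  t=2,j=1: stock 98.0064 → up 120.5479 (V=33.2979), down 81.3453 (V=-5.9047). Price 20.7940; hedge Δ=1.0000, bond B=-77.2124.
  t=2,j=2: stock 145.2384 → up 178.6432 (V=91.3932), down 120.5479 (V=33.2979). Price 68.0260; hedge Δ=1.0000, bond B=-77.2124.
  t=1,j=0: stock 79.6800 → up 98.0064 (V=20.7940), down 66.1344 (V=-11.0780). Price 11.3505; hedge Δ=1.0000, bond B=-68.3295.
  t=1,j=1: stock 118.0800 → up 145.2384 (V=68.0260), down 98.0064 (V=20.7940). Price 49.7505; hedge Δ=1.0000, bond B=-68.3295.
  t=0,j=0: stock 96.0000 → up 118.0800 (V=49.7505), down 79.6800 (V=11.3505). Price 35.5314; hedge Δ=1.0000, bond B=-60.4686.
Check: Δ(0,0)·S0 + B(0,0) = 35.5314 = V0.

(0,0): Delta=1.0000 Bond=-60.4686
(1,0): Delta=1.0000 Bond=-68.3295
(1,1): Delta=1.0000 Bond=-68.3295
(2,0): Delta=1.0000 Bond=-77.2124
(2,1): Delta=1.0000 Bond=-77.2124
(2,2): Delta=1.0000 Bond=-77.2124
V0=35.5314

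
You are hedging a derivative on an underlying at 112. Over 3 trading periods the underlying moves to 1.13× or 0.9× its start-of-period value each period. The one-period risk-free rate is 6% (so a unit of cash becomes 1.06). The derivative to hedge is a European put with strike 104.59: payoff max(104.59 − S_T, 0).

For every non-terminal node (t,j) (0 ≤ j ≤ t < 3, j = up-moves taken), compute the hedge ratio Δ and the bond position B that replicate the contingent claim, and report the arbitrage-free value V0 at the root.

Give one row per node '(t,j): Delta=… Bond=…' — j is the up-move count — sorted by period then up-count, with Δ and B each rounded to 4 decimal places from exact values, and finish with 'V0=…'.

Risk-neutral probability p* = (R−d)/(u−d) = (1.06−0.9)/(1.13−0.9) = 0.6957.
Terminal payoffs: V(3,0)=22.9420, V(3,1)=2.0764, V(3,2)=0.0000, V(3,3)=0.0000
  t=2,j=0: stock 90.7200 → up 102.5136 (V=2.0764), down 81.6480 (V=22.9420). Price 7.9498; hedge Δ=-1.0000, bond B=98.6698.
  t=2,j=1: stock 113.9040 → up 128.7115 (V=0.0000), down 102.5136 (V=2.0764). Price 0.5962; hedge Δ=-0.0793, bond B=9.6240.
  t=2,j=2: stock 143.0128 → up 161.6045 (V=0.0000), down 128.7115 (V=0.0000). Price 0.0000; hedge Δ=0.0000, bond B=0.0000.
  t=1,j=0: stock 100.8000 → up 113.9040 (V=0.5962), down 90.7200 (V=7.9498). Price 2.6738; hedge Δ=-0.3172, bond B=34.6461.
  t=1,j=1: stock 126.5600 → up 143.0128 (V=0.0000), down 113.9040 (V=0.5962). Price 0.1712; hedge Δ=-0.0205, bond B=2.7632.
  t=0,j=0: stock 112.0000 → up 126.5600 (V=0.1712), down 100.8000 (V=2.6738). Price 0.8800; hedge Δ=-0.0972, bond B=11.7611.
Check: Δ(0,0)·S0 + B(0,0) = 0.8800 = V0.

(0,0): Delta=-0.0972 Bond=11.7611
(1,0): Delta=-0.3172 Bond=34.6461
(1,1): Delta=-0.0205 Bond=2.7632
(2,0): Delta=-1.0000 Bond=98.6698
(2,1): Delta=-0.0793 Bond=9.6240
(2,2): Delta=0.0000 Bond=0.0000
V0=0.8800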